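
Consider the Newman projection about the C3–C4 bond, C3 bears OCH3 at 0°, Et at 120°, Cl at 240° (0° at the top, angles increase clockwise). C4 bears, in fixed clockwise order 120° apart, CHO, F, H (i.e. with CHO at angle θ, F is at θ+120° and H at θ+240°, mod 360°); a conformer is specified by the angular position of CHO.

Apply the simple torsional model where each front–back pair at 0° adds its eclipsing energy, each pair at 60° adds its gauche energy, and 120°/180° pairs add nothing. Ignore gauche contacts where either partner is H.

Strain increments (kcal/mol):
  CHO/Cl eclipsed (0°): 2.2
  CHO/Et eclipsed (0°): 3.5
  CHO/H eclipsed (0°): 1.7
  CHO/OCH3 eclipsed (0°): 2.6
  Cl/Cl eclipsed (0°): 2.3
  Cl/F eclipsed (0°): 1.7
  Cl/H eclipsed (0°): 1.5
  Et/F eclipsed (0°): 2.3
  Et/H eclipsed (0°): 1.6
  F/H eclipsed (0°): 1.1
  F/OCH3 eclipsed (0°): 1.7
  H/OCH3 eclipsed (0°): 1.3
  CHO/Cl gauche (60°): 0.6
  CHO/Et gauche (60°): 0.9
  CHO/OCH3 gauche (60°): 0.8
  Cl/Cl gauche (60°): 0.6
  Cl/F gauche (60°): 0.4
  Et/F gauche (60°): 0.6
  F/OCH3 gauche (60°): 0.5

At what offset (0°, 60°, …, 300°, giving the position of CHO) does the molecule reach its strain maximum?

CHO at 0° (eclipsed): OCH3(0°)/CHO(0°) eclipsed 2.6; Et(120°)/F(120°) eclipsed 2.3; Cl(240°)/H(240°) eclipsed 1.5 → 6.4 kcal/mol.
CHO at 60° (staggered): OCH3(0°)/CHO(60°) gauche 0.8; Et(120°)/CHO(60°) gauche 0.9; Et(120°)/F(180°) gauche 0.6; Cl(240°)/F(180°) gauche 0.4 → 2.7 kcal/mol.
CHO at 120° (eclipsed): OCH3(0°)/H(0°) eclipsed 1.3; Et(120°)/CHO(120°) eclipsed 3.5; Cl(240°)/F(240°) eclipsed 1.7 → 6.5 kcal/mol.
CHO at 180° (staggered): OCH3(0°)/F(300°) gauche 0.5; Et(120°)/CHO(180°) gauche 0.9; Cl(240°)/CHO(180°) gauche 0.6; Cl(240°)/F(300°) gauche 0.4 → 2.4 kcal/mol.
CHO at 240° (eclipsed): OCH3(0°)/F(0°) eclipsed 1.7; Et(120°)/H(120°) eclipsed 1.6; Cl(240°)/CHO(240°) eclipsed 2.2 → 5.5 kcal/mol.
CHO at 300° (staggered): OCH3(0°)/CHO(300°) gauche 0.8; OCH3(0°)/F(60°) gauche 0.5; Et(120°)/F(60°) gauche 0.6; Cl(240°)/CHO(300°) gauche 0.6 → 2.5 kcal/mol.
The maximum (6.5 kcal/mol) occurs with CHO at 120°.

120°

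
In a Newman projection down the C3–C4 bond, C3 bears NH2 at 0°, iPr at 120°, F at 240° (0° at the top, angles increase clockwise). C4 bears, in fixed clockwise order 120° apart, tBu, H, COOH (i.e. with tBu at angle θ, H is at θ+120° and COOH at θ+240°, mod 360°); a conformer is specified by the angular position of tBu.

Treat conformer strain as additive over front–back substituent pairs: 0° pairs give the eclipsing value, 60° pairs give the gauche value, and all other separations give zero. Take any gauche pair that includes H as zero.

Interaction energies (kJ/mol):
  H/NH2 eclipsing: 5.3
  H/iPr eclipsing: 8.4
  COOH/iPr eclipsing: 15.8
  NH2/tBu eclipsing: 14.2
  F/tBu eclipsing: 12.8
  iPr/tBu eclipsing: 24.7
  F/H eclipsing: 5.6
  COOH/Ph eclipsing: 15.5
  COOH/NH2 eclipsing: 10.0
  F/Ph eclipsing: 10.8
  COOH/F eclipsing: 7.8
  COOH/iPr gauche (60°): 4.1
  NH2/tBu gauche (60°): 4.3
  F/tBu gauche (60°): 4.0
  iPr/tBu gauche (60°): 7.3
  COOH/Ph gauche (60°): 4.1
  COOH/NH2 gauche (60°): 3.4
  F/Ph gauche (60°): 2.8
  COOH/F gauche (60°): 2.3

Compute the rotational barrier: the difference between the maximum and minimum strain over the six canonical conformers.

tBu at 0° is eclipsed. NH2 at 0° is eclipsed with tBu at 0° (14.2); iPr at 120° is eclipsed with H at 120° (8.4); F at 240° is eclipsed with COOH at 240° (7.8). Total 30.4 kJ/mol.
tBu at 60° is staggered. NH2 at 0° is gauche with tBu at 60° (4.3); NH2 at 0° is gauche with COOH at 300° (3.4); iPr at 120° is gauche with tBu at 60° (7.3); F at 240° is gauche with COOH at 300° (2.3). Total 17.3 kJ/mol.
tBu at 120° is eclipsed. NH2 at 0° is eclipsed with COOH at 0° (10.0); iPr at 120° is eclipsed with tBu at 120° (24.7); F at 240° is eclipsed with H at 240° (5.6). Total 40.3 kJ/mol.
tBu at 180° is staggered. NH2 at 0° is gauche with COOH at 60° (3.4); iPr at 120° is gauche with tBu at 180° (7.3); iPr at 120° is gauche with COOH at 60° (4.1); F at 240° is gauche with tBu at 180° (4.0). Total 18.8 kJ/mol.
tBu at 240° is eclipsed. NH2 at 0° is eclipsed with H at 0° (5.3); iPr at 120° is eclipsed with COOH at 120° (15.8); F at 240° is eclipsed with tBu at 240° (12.8). Total 33.9 kJ/mol.
tBu at 300° is staggered. NH2 at 0° is gauche with tBu at 300° (4.3); iPr at 120° is gauche with COOH at 180° (4.1); F at 240° is gauche with tBu at 300° (4.0); F at 240° is gauche with COOH at 180° (2.3). Total 14.7 kJ/mol.
Max at 120° (40.3 kJ/mol), min at 300° (14.7 kJ/mol); barrier = 25.6 kJ/mol.

25.6 kJ/mol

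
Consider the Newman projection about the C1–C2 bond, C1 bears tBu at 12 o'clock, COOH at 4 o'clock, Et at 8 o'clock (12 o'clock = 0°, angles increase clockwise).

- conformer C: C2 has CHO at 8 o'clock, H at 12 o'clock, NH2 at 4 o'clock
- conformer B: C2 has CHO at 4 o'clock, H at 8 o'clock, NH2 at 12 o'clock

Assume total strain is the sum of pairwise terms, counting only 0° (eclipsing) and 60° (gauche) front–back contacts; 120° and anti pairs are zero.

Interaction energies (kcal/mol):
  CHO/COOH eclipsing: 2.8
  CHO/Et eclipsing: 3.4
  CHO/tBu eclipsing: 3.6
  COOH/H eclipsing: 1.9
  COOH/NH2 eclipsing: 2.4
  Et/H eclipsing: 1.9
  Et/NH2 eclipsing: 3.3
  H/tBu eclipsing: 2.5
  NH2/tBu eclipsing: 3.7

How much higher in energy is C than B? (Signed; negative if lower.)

C is eclipsed. tBu at 0° is eclipsed with H at 0° (2.5); COOH at 120° is eclipsed with NH2 at 120° (2.4); Et at 240° is eclipsed with CHO at 240° (3.4). Total 8.3 kcal/mol.
B is eclipsed. tBu at 0° is eclipsed with NH2 at 0° (3.7); COOH at 120° is eclipsed with CHO at 120° (2.8); Et at 240° is eclipsed with H at 240° (1.9). Total 8.4 kcal/mol.
E(C) − E(B) = 8.3 − 8.4 = -0.1 kcal/mol.

-0.1 kcal/mol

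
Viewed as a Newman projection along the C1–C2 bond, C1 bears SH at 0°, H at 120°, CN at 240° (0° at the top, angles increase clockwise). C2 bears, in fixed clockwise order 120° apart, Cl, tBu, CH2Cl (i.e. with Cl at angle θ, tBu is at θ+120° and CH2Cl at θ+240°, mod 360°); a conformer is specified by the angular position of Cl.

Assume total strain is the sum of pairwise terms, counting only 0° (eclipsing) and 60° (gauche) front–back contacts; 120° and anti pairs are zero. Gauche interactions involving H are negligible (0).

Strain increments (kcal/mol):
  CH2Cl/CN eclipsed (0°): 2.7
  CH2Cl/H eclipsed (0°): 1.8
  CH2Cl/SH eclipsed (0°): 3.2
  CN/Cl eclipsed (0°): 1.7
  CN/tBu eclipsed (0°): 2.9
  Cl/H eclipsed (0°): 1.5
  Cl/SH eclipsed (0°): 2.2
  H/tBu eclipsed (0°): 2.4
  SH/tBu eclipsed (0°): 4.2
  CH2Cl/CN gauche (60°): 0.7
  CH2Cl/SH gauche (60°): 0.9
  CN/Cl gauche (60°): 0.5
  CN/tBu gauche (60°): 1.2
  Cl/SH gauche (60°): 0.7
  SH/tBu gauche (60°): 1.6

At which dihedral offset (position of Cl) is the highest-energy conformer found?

Cl at 0° (eclipsed): SH–Cl eclipsed, H–tBu eclipsed, CN–CH2Cl eclipsed; 2.2 + 2.4 + 2.7 = 7.3 kcal/mol.
Cl at 60° (staggered): SH–Cl gauche, SH–CH2Cl gauche, CN–tBu gauche, CN–CH2Cl gauche; 0.7 + 0.9 + 1.2 + 0.7 = 3.5 kcal/mol.
Cl at 120° (eclipsed): SH–CH2Cl eclipsed, H–Cl eclipsed, CN–tBu eclipsed; 3.2 + 1.5 + 2.9 = 7.6 kcal/mol.
Cl at 180° (staggered): SH–tBu gauche, SH–CH2Cl gauche, CN–Cl gauche, CN–tBu gauche; 1.6 + 0.9 + 0.5 + 1.2 = 4.2 kcal/mol.
Cl at 240° (eclipsed): SH–tBu eclipsed, H–CH2Cl eclipsed, CN–Cl eclipsed; 4.2 + 1.8 + 1.7 = 7.7 kcal/mol.
Cl at 300° (staggered): SH–Cl gauche, SH–tBu gauche, CN–Cl gauche, CN–CH2Cl gauche; 0.7 + 1.6 + 0.5 + 0.7 = 3.5 kcal/mol.
The maximum (7.7 kcal/mol) occurs with Cl at 240°.

240°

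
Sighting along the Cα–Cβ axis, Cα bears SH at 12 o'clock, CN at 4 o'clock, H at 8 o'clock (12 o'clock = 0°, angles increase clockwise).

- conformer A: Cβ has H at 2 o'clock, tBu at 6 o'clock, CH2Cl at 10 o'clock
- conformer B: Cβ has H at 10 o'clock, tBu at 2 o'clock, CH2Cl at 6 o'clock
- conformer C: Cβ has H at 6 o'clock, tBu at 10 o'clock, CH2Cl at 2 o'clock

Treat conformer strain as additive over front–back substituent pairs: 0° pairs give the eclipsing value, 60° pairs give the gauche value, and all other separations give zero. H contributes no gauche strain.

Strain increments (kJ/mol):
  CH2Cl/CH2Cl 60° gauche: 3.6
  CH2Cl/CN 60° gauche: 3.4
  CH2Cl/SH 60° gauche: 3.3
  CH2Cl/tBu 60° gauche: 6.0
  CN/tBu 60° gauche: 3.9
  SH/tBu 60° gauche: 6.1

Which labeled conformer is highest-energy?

A (staggered): SH–CH2Cl gauche, CN–tBu gauche; 3.3 + 3.9 = 7.2 kJ/mol.
B (staggered): SH–tBu gauche, CN–tBu gauche, CN–CH2Cl gauche; 6.1 + 3.9 + 3.4 = 13.4 kJ/mol.
C (staggered): SH–tBu gauche, SH–CH2Cl gauche, CN–CH2Cl gauche; 6.1 + 3.3 + 3.4 = 12.8 kJ/mol.
B has the highest total (13.4 kJ/mol).

B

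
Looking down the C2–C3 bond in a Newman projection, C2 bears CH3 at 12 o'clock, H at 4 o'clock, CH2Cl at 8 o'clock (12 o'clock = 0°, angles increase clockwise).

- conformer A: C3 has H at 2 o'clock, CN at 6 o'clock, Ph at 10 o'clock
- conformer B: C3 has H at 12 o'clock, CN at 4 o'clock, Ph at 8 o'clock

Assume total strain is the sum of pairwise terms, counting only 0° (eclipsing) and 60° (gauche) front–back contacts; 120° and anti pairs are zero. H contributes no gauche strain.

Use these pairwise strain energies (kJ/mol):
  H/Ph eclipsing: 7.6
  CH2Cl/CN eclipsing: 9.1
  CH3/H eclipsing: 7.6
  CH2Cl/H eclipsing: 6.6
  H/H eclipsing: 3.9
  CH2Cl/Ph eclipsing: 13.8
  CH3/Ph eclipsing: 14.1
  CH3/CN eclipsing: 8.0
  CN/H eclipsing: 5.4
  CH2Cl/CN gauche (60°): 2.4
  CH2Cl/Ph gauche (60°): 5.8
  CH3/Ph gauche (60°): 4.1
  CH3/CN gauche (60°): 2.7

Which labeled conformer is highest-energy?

A (staggered): CH3–Ph gauche, CH2Cl–CN gauche, CH2Cl–Ph gauche; 4.1 + 2.4 + 5.8 = 12.3 kJ/mol.
B (eclipsed): CH3–H eclipsed, H–CN eclipsed, CH2Cl–Ph eclipsed; 7.6 + 5.4 + 13.8 = 26.8 kJ/mol.
B has the highest total (26.8 kJ/mol).

B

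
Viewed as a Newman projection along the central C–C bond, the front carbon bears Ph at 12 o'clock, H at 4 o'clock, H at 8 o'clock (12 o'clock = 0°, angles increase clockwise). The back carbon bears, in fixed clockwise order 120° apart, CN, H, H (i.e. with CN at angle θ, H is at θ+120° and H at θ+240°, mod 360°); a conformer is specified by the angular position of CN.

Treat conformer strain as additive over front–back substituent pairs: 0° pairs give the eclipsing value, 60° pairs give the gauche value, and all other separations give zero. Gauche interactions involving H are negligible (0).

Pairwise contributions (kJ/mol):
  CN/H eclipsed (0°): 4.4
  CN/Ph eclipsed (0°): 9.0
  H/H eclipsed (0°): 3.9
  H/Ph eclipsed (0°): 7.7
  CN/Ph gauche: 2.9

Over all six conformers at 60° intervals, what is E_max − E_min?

16.8 kJ/mol

CN at 0° is eclipsed. Ph at 0° is eclipsed with CN at 0° (9.0); H at 120° is eclipsed with H at 120° (3.9); H at 240° is eclipsed with H at 240° (3.9). Total 16.8 kJ/mol.
CN at 60° is staggered. Ph at 0° is gauche with CN at 60° (2.9). Total 2.9 kJ/mol.
CN at 120° is eclipsed. Ph at 0° is eclipsed with H at 0° (7.7); H at 120° is eclipsed with CN at 120° (4.4); H at 240° is eclipsed with H at 240° (3.9). Total 16.0 kJ/mol.
CN at 180° (staggered): no non-H gauche contacts → 0.0 kJ/mol.
CN at 240° is eclipsed. Ph at 0° is eclipsed with H at 0° (7.7); H at 120° is eclipsed with H at 120° (3.9); H at 240° is eclipsed with CN at 240° (4.4). Total 16.0 kJ/mol.
CN at 300° is staggered. Ph at 0° is gauche with CN at 300° (2.9). Total 2.9 kJ/mol.
Max at 0° (16.8 kJ/mol), min at 180° (0.0 kJ/mol); barrier = 16.8 kJ/mol.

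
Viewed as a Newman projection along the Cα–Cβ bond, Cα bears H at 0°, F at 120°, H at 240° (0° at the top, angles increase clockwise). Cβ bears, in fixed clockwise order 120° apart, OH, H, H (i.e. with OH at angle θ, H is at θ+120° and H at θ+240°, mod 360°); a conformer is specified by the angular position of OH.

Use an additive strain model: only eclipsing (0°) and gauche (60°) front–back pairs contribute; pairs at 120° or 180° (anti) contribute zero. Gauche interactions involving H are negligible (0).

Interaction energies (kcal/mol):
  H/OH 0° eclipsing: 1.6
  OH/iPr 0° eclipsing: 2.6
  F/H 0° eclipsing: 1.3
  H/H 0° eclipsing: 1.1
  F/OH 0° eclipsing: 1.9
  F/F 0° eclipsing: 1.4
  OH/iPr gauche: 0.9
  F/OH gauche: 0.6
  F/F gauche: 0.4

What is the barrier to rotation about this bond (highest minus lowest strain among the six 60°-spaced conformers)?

4.1 kcal/mol

OH at 0° is eclipsed. H at 0° is eclipsed with OH at 0° (1.6); F at 120° is eclipsed with H at 120° (1.3); H at 240° is eclipsed with H at 240° (1.1). Total 4.0 kcal/mol.
OH at 60° is staggered. F at 120° is gauche with OH at 60° (0.6). Total 0.6 kcal/mol.
OH at 120° is eclipsed. H at 0° is eclipsed with H at 0° (1.1); F at 120° is eclipsed with OH at 120° (1.9); H at 240° is eclipsed with H at 240° (1.1). Total 4.1 kcal/mol.
OH at 180° is staggered. F at 120° is gauche with OH at 180° (0.6). Total 0.6 kcal/mol.
OH at 240° is eclipsed. H at 0° is eclipsed with H at 0° (1.1); F at 120° is eclipsed with H at 120° (1.3); H at 240° is eclipsed with OH at 240° (1.6). Total 4.0 kcal/mol.
OH at 300° (staggered): no non-H gauche contacts → 0.0 kcal/mol.
Max at 120° (4.1 kcal/mol), min at 300° (0.0 kcal/mol); barrier = 4.1 kcal/mol.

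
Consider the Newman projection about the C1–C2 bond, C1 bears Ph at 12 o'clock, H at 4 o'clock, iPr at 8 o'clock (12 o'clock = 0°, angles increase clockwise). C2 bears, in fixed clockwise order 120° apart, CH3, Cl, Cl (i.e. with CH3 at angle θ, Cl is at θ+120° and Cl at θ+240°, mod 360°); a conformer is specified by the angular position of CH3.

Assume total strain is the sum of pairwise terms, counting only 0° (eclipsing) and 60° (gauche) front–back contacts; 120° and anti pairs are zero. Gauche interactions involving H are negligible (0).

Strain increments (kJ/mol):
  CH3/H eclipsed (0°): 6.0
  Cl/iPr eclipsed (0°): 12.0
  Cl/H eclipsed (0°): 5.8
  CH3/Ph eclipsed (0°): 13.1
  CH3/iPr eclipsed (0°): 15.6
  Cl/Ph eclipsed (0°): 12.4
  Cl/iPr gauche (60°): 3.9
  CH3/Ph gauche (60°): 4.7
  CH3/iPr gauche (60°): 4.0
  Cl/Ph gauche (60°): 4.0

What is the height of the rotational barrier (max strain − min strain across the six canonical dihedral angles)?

CH3 at 0° (eclipsed): Ph(0°)/CH3(0°) eclipsed 13.1; H(120°)/Cl(120°) eclipsed 5.8; iPr(240°)/Cl(240°) eclipsed 12.0 → 30.9 kJ/mol.
CH3 at 60° (staggered): Ph(0°)/CH3(60°) gauche 4.7; Ph(0°)/Cl(300°) gauche 4.0; iPr(240°)/Cl(180°) gauche 3.9; iPr(240°)/Cl(300°) gauche 3.9 → 16.5 kJ/mol.
CH3 at 120° (eclipsed): Ph(0°)/Cl(0°) eclipsed 12.4; H(120°)/CH3(120°) eclipsed 6.0; iPr(240°)/Cl(240°) eclipsed 12.0 → 30.4 kJ/mol.
CH3 at 180° (staggered): Ph(0°)/Cl(300°) gauche 4.0; Ph(0°)/Cl(60°) gauche 4.0; iPr(240°)/CH3(180°) gauche 4.0; iPr(240°)/Cl(300°) gauche 3.9 → 15.9 kJ/mol.
CH3 at 240° (eclipsed): Ph(0°)/Cl(0°) eclipsed 12.4; H(120°)/Cl(120°) eclipsed 5.8; iPr(240°)/CH3(240°) eclipsed 15.6 → 33.8 kJ/mol.
CH3 at 300° (staggered): Ph(0°)/CH3(300°) gauche 4.7; Ph(0°)/Cl(60°) gauche 4.0; iPr(240°)/CH3(300°) gauche 4.0; iPr(240°)/Cl(180°) gauche 3.9 → 16.6 kJ/mol.
Max at 240° (33.8 kJ/mol), min at 180° (15.9 kJ/mol); barrier = 17.9 kJ/mol.

17.9 kJ/mol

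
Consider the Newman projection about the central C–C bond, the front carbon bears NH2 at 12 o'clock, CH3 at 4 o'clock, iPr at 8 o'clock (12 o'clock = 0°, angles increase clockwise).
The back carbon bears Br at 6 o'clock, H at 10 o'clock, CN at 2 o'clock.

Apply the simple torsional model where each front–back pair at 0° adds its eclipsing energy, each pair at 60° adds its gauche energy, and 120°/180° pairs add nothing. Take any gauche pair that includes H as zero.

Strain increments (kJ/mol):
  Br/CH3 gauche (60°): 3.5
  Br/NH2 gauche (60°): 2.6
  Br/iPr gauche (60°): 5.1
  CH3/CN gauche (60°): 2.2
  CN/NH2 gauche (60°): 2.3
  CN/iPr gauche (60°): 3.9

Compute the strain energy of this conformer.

This conformer (staggered): NH2–CN gauche, CH3–Br gauche, CH3–CN gauche, iPr–Br gauche; 2.3 + 3.5 + 2.2 + 5.1 = 13.1 kJ/mol.

13.1 kJ/mol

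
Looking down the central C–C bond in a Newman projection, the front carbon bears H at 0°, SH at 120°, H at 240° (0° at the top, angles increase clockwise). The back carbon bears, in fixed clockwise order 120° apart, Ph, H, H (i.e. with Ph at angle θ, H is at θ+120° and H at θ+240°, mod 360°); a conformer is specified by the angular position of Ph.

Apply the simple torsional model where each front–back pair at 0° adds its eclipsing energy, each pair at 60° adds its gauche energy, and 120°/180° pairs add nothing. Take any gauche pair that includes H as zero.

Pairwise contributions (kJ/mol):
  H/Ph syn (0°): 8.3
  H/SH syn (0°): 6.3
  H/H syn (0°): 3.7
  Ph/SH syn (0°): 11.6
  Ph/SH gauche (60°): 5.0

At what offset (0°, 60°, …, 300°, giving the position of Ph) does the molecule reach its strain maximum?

Ph at 0° (eclipsed): H(0°)/Ph(0°) eclipsed 8.3; SH(120°)/H(120°) eclipsed 6.3; H(240°)/H(240°) eclipsed 3.7 → 18.3 kJ/mol.
Ph at 60° (staggered): SH(120°)/Ph(60°) gauche 5.0 → 5.0 kJ/mol.
Ph at 120° (eclipsed): H(0°)/H(0°) eclipsed 3.7; SH(120°)/Ph(120°) eclipsed 11.6; H(240°)/H(240°) eclipsed 3.7 → 19.0 kJ/mol.
Ph at 180° (staggered): SH(120°)/Ph(180°) gauche 5.0 → 5.0 kJ/mol.
Ph at 240° (eclipsed): H(0°)/H(0°) eclipsed 3.7; SH(120°)/H(120°) eclipsed 6.3; H(240°)/Ph(240°) eclipsed 8.3 → 18.3 kJ/mol.
Ph at 300° (staggered): no non-H gauche contacts → 0.0 kJ/mol.
The maximum (19.0 kJ/mol) occurs with Ph at 120°.

120°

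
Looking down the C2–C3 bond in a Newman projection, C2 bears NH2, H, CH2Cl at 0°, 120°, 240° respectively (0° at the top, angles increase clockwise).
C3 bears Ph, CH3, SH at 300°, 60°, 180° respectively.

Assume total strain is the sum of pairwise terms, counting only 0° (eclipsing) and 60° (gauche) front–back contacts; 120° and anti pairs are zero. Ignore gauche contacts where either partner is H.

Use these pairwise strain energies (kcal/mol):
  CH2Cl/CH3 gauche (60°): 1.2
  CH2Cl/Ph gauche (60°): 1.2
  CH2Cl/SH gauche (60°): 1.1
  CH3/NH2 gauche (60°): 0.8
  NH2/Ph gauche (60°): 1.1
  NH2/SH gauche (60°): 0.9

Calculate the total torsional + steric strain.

This conformer (staggered): NH2(0°)/Ph(300°) gauche 1.1; NH2(0°)/CH3(60°) gauche 0.8; CH2Cl(240°)/Ph(300°) gauche 1.2; CH2Cl(240°)/SH(180°) gauche 1.1 → 4.2 kcal/mol.

4.2 kcal/mol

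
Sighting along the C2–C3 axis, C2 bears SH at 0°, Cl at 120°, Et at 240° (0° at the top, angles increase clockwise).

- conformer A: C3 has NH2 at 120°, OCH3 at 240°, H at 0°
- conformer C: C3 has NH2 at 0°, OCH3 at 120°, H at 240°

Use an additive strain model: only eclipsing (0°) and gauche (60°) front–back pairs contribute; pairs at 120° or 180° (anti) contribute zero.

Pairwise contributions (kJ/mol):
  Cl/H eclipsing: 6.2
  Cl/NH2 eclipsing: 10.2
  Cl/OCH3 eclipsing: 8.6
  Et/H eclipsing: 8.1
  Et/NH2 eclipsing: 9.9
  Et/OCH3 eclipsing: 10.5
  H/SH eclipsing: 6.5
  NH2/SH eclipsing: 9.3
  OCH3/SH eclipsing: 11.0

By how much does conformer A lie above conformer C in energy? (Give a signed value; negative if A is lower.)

+1.2 kJ/mol

A (eclipsed): SH–H eclipsed, Cl–NH2 eclipsed, Et–OCH3 eclipsed; 6.5 + 10.2 + 10.5 = 27.2 kJ/mol.
C (eclipsed): SH–NH2 eclipsed, Cl–OCH3 eclipsed, Et–H eclipsed; 9.3 + 8.6 + 8.1 = 26.0 kJ/mol.
E(A) − E(C) = 27.2 − 26.0 = +1.2 kJ/mol.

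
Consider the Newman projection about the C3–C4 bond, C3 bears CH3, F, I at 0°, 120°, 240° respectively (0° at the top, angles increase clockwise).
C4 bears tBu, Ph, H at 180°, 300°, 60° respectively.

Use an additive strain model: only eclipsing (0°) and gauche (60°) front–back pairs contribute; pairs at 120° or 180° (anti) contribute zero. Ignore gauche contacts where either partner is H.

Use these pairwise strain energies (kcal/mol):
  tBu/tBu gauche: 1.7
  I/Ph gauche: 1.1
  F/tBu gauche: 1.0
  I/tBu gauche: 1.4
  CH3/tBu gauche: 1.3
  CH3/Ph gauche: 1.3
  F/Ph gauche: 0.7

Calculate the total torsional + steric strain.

4.8 kcal/mol

This conformer (staggered): CH3–Ph gauche, F–tBu gauche, I–tBu gauche, I–Ph gauche; 1.3 + 1.0 + 1.4 + 1.1 = 4.8 kcal/mol.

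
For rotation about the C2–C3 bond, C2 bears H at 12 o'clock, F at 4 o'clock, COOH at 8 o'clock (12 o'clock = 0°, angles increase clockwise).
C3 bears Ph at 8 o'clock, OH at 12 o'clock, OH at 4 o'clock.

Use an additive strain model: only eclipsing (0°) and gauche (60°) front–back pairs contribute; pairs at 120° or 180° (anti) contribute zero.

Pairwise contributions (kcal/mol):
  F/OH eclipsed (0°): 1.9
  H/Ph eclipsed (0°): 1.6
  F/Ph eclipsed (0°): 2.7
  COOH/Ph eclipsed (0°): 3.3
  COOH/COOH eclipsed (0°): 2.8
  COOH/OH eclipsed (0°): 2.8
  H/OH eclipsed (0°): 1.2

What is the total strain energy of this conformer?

This conformer (eclipsed): H(0°)/OH(0°) eclipsed 1.2; F(120°)/OH(120°) eclipsed 1.9; COOH(240°)/Ph(240°) eclipsed 3.3 → 6.4 kcal/mol.

6.4 kcal/mol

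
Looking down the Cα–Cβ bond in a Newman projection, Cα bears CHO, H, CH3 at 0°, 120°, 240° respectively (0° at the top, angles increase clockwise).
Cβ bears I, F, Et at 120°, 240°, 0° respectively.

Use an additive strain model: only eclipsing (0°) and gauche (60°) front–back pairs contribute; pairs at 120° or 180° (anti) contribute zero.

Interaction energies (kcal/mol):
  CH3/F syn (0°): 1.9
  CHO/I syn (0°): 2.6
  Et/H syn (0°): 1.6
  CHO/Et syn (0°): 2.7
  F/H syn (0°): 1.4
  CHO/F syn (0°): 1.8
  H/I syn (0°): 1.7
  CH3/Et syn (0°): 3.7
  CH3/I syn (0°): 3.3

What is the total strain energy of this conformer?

6.3 kcal/mol

This conformer (eclipsed): CHO–Et eclipsed, H–I eclipsed, CH3–F eclipsed; 2.7 + 1.7 + 1.9 = 6.3 kcal/mol.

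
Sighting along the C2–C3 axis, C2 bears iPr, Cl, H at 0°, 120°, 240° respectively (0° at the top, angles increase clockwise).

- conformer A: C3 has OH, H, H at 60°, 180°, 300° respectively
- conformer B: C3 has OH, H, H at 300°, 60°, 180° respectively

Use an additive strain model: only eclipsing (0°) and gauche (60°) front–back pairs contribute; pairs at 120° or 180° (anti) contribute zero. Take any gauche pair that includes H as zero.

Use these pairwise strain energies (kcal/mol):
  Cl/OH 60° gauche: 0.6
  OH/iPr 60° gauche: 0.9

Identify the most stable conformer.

B

A (staggered): iPr–OH gauche, Cl–OH gauche; 0.9 + 0.6 = 1.5 kcal/mol.
B (staggered): iPr–OH gauche; 0.9 = 0.9 kcal/mol.
B has the lowest total (0.9 kcal/mol).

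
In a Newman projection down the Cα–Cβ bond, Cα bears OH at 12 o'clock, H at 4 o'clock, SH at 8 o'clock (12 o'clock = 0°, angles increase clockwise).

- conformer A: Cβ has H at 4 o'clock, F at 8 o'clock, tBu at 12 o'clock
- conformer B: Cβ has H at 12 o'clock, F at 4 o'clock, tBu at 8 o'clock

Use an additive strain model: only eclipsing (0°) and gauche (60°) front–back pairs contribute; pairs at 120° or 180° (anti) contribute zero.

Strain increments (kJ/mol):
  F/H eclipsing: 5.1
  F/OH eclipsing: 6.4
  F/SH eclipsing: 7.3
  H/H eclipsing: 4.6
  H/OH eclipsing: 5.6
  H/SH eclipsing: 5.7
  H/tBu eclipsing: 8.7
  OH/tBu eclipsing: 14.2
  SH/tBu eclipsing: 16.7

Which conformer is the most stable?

A (eclipsed): OH–tBu eclipsed, H–H eclipsed, SH–F eclipsed; 14.2 + 4.6 + 7.3 = 26.1 kJ/mol.
B (eclipsed): OH–H eclipsed, H–F eclipsed, SH–tBu eclipsed; 5.6 + 5.1 + 16.7 = 27.4 kJ/mol.
A has the lowest total (26.1 kJ/mol).

A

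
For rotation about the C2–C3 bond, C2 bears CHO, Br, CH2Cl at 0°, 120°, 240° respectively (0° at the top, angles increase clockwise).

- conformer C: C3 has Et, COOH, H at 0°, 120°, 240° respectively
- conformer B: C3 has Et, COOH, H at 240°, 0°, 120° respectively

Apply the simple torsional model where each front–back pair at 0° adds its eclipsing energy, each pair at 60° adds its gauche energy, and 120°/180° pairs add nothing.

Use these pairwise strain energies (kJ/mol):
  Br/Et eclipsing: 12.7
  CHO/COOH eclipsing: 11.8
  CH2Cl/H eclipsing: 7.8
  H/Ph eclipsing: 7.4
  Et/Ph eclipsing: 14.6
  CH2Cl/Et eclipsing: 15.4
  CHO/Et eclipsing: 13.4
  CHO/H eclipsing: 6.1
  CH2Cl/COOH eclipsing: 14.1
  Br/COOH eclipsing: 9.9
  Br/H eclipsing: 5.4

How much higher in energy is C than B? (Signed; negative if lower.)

C is eclipsed. CHO at 0° is eclipsed with Et at 0° (13.4); Br at 120° is eclipsed with COOH at 120° (9.9); CH2Cl at 240° is eclipsed with H at 240° (7.8). Total 31.1 kJ/mol.
B is eclipsed. CHO at 0° is eclipsed with COOH at 0° (11.8); Br at 120° is eclipsed with H at 120° (5.4); CH2Cl at 240° is eclipsed with Et at 240° (15.4). Total 32.6 kJ/mol.
E(C) − E(B) = 31.1 − 32.6 = -1.5 kJ/mol.

-1.5 kJ/mol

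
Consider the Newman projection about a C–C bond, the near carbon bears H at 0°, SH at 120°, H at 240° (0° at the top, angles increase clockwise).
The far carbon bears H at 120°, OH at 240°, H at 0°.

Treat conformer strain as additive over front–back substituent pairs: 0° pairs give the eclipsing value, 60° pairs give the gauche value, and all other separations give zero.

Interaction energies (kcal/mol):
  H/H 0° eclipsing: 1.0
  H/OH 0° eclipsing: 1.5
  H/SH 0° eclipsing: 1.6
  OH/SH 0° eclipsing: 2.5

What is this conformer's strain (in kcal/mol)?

This conformer (eclipsed): H(0°)/H(0°) eclipsed 1.0; SH(120°)/H(120°) eclipsed 1.6; H(240°)/OH(240°) eclipsed 1.5 → 4.1 kcal/mol.

4.1 kcal/mol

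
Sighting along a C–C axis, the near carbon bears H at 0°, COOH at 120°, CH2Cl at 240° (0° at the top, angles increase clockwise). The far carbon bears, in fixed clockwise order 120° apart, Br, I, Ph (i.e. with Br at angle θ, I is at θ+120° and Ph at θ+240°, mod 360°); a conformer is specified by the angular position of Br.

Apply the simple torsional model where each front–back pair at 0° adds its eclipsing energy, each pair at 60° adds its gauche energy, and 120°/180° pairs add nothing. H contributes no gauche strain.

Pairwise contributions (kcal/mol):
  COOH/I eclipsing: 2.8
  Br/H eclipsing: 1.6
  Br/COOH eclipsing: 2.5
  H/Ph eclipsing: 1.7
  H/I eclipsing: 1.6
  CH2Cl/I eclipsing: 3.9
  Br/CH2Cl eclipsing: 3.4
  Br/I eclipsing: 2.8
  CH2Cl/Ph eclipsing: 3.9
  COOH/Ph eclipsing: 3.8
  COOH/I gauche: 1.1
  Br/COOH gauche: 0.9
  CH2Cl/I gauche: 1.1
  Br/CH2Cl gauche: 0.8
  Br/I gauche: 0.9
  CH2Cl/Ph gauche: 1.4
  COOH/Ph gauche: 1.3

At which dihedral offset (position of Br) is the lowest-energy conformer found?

Br at 0° (eclipsed): H–Br eclipsed, COOH–I eclipsed, CH2Cl–Ph eclipsed; 1.6 + 2.8 + 3.9 = 8.3 kcal/mol.
Br at 60° (staggered): COOH–Br gauche, COOH–I gauche, CH2Cl–I gauche, CH2Cl–Ph gauche; 0.9 + 1.1 + 1.1 + 1.4 = 4.5 kcal/mol.
Br at 120° (eclipsed): H–Ph eclipsed, COOH–Br eclipsed, CH2Cl–I eclipsed; 1.7 + 2.5 + 3.9 = 8.1 kcal/mol.
Br at 180° (staggered): COOH–Br gauche, COOH–Ph gauche, CH2Cl–Br gauche, CH2Cl–I gauche; 0.9 + 1.3 + 0.8 + 1.1 = 4.1 kcal/mol.
Br at 240° (eclipsed): H–I eclipsed, COOH–Ph eclipsed, CH2Cl–Br eclipsed; 1.6 + 3.8 + 3.4 = 8.8 kcal/mol.
Br at 300° (staggered): COOH–I gauche, COOH–Ph gauche, CH2Cl–Br gauche, CH2Cl–Ph gauche; 1.1 + 1.3 + 0.8 + 1.4 = 4.6 kcal/mol.
The minimum (4.1 kcal/mol) occurs with Br at 180°.

180°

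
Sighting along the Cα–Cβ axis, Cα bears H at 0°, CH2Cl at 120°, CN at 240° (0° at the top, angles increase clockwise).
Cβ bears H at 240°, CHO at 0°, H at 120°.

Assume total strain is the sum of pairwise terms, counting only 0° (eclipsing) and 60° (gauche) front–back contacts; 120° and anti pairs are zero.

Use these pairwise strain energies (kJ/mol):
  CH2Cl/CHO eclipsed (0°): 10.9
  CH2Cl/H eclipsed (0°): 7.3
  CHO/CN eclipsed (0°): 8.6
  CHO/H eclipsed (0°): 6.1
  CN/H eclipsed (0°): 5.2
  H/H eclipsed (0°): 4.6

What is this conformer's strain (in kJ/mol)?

This conformer is eclipsed. H at 0° is eclipsed with CHO at 0° (6.1); CH2Cl at 120° is eclipsed with H at 120° (7.3); CN at 240° is eclipsed with H at 240° (5.2). Total 18.6 kJ/mol.

18.6 kJ/mol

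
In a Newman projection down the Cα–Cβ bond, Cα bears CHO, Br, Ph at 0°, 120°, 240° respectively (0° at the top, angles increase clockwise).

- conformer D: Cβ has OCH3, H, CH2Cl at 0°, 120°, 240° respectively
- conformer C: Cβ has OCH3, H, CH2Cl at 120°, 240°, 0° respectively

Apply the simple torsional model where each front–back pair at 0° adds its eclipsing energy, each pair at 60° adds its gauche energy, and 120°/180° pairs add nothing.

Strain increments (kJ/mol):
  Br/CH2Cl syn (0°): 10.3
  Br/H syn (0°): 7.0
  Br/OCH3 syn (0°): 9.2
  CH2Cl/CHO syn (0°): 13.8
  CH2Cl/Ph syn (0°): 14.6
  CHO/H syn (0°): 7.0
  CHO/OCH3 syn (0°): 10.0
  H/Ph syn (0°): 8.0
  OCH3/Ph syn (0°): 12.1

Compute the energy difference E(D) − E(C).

+0.6 kJ/mol

D (eclipsed): CHO(0°)/OCH3(0°) eclipsed 10.0; Br(120°)/H(120°) eclipsed 7.0; Ph(240°)/CH2Cl(240°) eclipsed 14.6 → 31.6 kJ/mol.
C (eclipsed): CHO(0°)/CH2Cl(0°) eclipsed 13.8; Br(120°)/OCH3(120°) eclipsed 9.2; Ph(240°)/H(240°) eclipsed 8.0 → 31.0 kJ/mol.
E(D) − E(C) = 31.6 − 31.0 = +0.6 kJ/mol.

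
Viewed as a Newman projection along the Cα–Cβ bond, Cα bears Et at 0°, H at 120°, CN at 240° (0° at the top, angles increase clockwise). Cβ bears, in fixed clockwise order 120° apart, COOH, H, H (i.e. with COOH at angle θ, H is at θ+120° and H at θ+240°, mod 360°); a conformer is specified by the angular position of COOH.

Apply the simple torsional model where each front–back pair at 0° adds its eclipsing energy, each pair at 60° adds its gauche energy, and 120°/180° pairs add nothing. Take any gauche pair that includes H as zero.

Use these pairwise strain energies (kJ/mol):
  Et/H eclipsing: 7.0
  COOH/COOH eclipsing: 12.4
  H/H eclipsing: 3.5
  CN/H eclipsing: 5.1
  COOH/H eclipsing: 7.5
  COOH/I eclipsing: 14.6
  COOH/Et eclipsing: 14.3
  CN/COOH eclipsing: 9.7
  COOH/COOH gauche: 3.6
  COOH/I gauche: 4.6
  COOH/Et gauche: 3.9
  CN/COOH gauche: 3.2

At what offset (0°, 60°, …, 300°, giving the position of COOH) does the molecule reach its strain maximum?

COOH at 0° (eclipsed): Et–COOH eclipsed, H–H eclipsed, CN–H eclipsed; 14.3 + 3.5 + 5.1 = 22.9 kJ/mol.
COOH at 60° (staggered): Et–COOH gauche; 3.9 = 3.9 kJ/mol.
COOH at 120° (eclipsed): Et–H eclipsed, H–COOH eclipsed, CN–H eclipsed; 7.0 + 7.5 + 5.1 = 19.6 kJ/mol.
COOH at 180° (staggered): CN–COOH gauche; 3.2 = 3.2 kJ/mol.
COOH at 240° (eclipsed): Et–H eclipsed, H–H eclipsed, CN–COOH eclipsed; 7.0 + 3.5 + 9.7 = 20.2 kJ/mol.
COOH at 300° (staggered): Et–COOH gauche, CN–COOH gauche; 3.9 + 3.2 = 7.1 kJ/mol.
The maximum (22.9 kJ/mol) occurs with COOH at 0°.

0°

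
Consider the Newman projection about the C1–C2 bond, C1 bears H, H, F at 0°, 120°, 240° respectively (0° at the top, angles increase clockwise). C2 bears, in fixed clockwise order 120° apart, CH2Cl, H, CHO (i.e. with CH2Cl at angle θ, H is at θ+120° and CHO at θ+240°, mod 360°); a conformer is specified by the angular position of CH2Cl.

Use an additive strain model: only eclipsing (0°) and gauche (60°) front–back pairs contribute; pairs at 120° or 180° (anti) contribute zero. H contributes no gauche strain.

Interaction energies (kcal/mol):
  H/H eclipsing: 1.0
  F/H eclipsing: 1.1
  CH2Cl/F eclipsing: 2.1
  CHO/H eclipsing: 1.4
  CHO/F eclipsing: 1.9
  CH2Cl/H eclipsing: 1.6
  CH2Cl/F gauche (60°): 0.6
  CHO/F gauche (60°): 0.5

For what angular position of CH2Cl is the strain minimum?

60°

CH2Cl at 0° (eclipsed): H(0°)/CH2Cl(0°) eclipsed 1.6; H(120°)/H(120°) eclipsed 1.0; F(240°)/CHO(240°) eclipsed 1.9 → 4.5 kcal/mol.
CH2Cl at 60° (staggered): F(240°)/CHO(300°) gauche 0.5 → 0.5 kcal/mol.
CH2Cl at 120° (eclipsed): H(0°)/CHO(0°) eclipsed 1.4; H(120°)/CH2Cl(120°) eclipsed 1.6; F(240°)/H(240°) eclipsed 1.1 → 4.1 kcal/mol.
CH2Cl at 180° (staggered): F(240°)/CH2Cl(180°) gauche 0.6 → 0.6 kcal/mol.
CH2Cl at 240° (eclipsed): H(0°)/H(0°) eclipsed 1.0; H(120°)/CHO(120°) eclipsed 1.4; F(240°)/CH2Cl(240°) eclipsed 2.1 → 4.5 kcal/mol.
CH2Cl at 300° (staggered): F(240°)/CH2Cl(300°) gauche 0.6; F(240°)/CHO(180°) gauche 0.5 → 1.1 kcal/mol.
The minimum (0.5 kcal/mol) occurs with CH2Cl at 60°.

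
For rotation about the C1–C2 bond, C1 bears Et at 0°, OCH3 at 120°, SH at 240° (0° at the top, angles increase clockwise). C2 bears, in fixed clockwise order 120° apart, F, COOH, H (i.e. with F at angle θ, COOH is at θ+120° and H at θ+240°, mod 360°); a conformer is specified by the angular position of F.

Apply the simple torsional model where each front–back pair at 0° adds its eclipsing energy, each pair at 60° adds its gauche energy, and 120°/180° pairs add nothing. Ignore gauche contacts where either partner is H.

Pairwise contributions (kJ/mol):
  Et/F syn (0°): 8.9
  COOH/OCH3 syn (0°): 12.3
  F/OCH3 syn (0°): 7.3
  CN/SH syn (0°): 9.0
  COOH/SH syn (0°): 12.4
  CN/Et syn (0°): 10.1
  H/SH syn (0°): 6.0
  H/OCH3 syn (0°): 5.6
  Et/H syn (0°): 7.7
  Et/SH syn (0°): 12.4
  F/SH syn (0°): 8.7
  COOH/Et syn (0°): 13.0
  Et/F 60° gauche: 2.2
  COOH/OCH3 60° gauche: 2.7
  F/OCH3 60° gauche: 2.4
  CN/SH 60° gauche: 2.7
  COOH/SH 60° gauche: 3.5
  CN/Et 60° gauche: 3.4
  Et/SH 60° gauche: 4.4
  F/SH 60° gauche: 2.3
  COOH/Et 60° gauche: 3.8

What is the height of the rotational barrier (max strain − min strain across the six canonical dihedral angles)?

16.6 kJ/mol

F at 0° (eclipsed): Et(0°)/F(0°) eclipsed 8.9; OCH3(120°)/COOH(120°) eclipsed 12.3; SH(240°)/H(240°) eclipsed 6.0 → 27.2 kJ/mol.
F at 60° (staggered): Et(0°)/F(60°) gauche 2.2; OCH3(120°)/F(60°) gauche 2.4; OCH3(120°)/COOH(180°) gauche 2.7; SH(240°)/COOH(180°) gauche 3.5 → 10.8 kJ/mol.
F at 120° (eclipsed): Et(0°)/H(0°) eclipsed 7.7; OCH3(120°)/F(120°) eclipsed 7.3; SH(240°)/COOH(240°) eclipsed 12.4 → 27.4 kJ/mol.
F at 180° (staggered): Et(0°)/COOH(300°) gauche 3.8; OCH3(120°)/F(180°) gauche 2.4; SH(240°)/F(180°) gauche 2.3; SH(240°)/COOH(300°) gauche 3.5 → 12.0 kJ/mol.
F at 240° (eclipsed): Et(0°)/COOH(0°) eclipsed 13.0; OCH3(120°)/H(120°) eclipsed 5.6; SH(240°)/F(240°) eclipsed 8.7 → 27.3 kJ/mol.
F at 300° (staggered): Et(0°)/F(300°) gauche 2.2; Et(0°)/COOH(60°) gauche 3.8; OCH3(120°)/COOH(60°) gauche 2.7; SH(240°)/F(300°) gauche 2.3 → 11.0 kJ/mol.
Max at 120° (27.4 kJ/mol), min at 60° (10.8 kJ/mol); barrier = 16.6 kJ/mol.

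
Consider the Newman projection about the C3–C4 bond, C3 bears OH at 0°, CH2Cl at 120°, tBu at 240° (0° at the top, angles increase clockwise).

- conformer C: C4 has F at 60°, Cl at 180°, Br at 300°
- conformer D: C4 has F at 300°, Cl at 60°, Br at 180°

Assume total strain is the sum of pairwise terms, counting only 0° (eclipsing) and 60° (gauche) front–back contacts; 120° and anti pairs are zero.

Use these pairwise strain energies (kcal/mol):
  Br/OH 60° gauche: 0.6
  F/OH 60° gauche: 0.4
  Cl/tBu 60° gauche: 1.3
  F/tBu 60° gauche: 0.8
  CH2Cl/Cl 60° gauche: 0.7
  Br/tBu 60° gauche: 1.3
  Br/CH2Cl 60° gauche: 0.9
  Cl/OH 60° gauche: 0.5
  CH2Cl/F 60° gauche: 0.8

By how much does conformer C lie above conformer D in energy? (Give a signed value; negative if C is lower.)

+0.5 kcal/mol

C is staggered. OH at 0° is gauche with F at 60° (0.4); OH at 0° is gauche with Br at 300° (0.6); CH2Cl at 120° is gauche with F at 60° (0.8); CH2Cl at 120° is gauche with Cl at 180° (0.7); tBu at 240° is gauche with Cl at 180° (1.3); tBu at 240° is gauche with Br at 300° (1.3). Total 5.1 kcal/mol.
D is staggered. OH at 0° is gauche with F at 300° (0.4); OH at 0° is gauche with Cl at 60° (0.5); CH2Cl at 120° is gauche with Cl at 60° (0.7); CH2Cl at 120° is gauche with Br at 180° (0.9); tBu at 240° is gauche with F at 300° (0.8); tBu at 240° is gauche with Br at 180° (1.3). Total 4.6 kcal/mol.
E(C) − E(D) = 5.1 − 4.6 = +0.5 kcal/mol.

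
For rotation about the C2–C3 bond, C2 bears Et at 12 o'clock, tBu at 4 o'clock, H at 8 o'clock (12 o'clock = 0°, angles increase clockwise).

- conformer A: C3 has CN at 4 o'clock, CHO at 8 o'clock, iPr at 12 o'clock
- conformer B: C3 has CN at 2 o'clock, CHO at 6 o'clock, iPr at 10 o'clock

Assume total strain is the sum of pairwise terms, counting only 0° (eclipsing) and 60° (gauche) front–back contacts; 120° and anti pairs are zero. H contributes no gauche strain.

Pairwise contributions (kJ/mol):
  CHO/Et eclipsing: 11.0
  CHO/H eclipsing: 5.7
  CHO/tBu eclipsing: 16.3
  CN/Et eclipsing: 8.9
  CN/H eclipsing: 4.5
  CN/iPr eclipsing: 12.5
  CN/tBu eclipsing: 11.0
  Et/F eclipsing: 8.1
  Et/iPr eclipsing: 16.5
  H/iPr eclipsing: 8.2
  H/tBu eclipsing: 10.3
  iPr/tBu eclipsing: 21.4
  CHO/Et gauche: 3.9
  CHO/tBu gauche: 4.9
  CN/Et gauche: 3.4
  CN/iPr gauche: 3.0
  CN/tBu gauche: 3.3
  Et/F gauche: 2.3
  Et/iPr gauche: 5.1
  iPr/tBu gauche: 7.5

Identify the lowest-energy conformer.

B

A (eclipsed): Et–iPr eclipsed, tBu–CN eclipsed, H–CHO eclipsed; 16.5 + 11.0 + 5.7 = 33.2 kJ/mol.
B (staggered): Et–CN gauche, Et–iPr gauche, tBu–CN gauche, tBu–CHO gauche; 3.4 + 5.1 + 3.3 + 4.9 = 16.7 kJ/mol.
B has the lowest total (16.7 kJ/mol).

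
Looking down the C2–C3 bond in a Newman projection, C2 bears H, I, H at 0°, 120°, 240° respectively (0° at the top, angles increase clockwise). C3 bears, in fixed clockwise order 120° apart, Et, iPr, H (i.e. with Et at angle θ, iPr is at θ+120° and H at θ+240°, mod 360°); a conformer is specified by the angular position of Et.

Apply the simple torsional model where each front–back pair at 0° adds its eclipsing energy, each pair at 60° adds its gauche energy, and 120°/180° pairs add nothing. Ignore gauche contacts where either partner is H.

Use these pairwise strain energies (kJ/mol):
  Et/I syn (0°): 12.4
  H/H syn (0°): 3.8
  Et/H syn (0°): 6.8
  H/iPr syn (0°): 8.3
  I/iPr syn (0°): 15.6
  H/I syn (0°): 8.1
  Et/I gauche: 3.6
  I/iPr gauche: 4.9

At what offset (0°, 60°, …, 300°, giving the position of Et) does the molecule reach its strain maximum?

Et at 0° (eclipsed): H–Et eclipsed, I–iPr eclipsed, H–H eclipsed; 6.8 + 15.6 + 3.8 = 26.2 kJ/mol.
Et at 60° (staggered): I–Et gauche, I–iPr gauche; 3.6 + 4.9 = 8.5 kJ/mol.
Et at 120° (eclipsed): H–H eclipsed, I–Et eclipsed, H–iPr eclipsed; 3.8 + 12.4 + 8.3 = 24.5 kJ/mol.
Et at 180° (staggered): I–Et gauche; 3.6 = 3.6 kJ/mol.
Et at 240° (eclipsed): H–iPr eclipsed, I–H eclipsed, H–Et eclipsed; 8.3 + 8.1 + 6.8 = 23.2 kJ/mol.
Et at 300° (staggered): I–iPr gauche; 4.9 = 4.9 kJ/mol.
The maximum (26.2 kJ/mol) occurs with Et at 0°.

0°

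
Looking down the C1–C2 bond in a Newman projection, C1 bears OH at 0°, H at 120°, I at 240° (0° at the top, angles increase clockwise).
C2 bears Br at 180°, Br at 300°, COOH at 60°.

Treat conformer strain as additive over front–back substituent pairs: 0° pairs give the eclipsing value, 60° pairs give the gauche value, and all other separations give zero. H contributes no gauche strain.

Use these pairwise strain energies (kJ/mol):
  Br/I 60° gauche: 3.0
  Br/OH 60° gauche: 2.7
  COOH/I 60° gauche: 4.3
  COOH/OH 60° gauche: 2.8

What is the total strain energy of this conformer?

11.5 kJ/mol

This conformer is staggered. OH at 0° is gauche with Br at 300° (2.7); OH at 0° is gauche with COOH at 60° (2.8); I at 240° is gauche with Br at 180° (3.0); I at 240° is gauche with Br at 300° (3.0). Total 11.5 kJ/mol.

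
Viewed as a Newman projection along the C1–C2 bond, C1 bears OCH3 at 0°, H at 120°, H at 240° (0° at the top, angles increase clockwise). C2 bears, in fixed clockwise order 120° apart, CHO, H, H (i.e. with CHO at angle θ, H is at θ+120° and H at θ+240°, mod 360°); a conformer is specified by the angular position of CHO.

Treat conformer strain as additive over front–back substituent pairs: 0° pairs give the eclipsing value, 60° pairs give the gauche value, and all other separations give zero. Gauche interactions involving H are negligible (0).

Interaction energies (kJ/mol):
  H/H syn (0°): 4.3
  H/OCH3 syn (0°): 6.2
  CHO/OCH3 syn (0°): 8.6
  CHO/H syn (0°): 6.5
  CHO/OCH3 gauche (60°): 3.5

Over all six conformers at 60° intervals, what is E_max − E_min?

CHO at 0° (eclipsed): OCH3–CHO eclipsed, H–H eclipsed, H–H eclipsed; 8.6 + 4.3 + 4.3 = 17.2 kJ/mol.
CHO at 60° (staggered): OCH3–CHO gauche; 3.5 = 3.5 kJ/mol.
CHO at 120° (eclipsed): OCH3–H eclipsed, H–CHO eclipsed, H–H eclipsed; 6.2 + 6.5 + 4.3 = 17.0 kJ/mol.
CHO at 180° (staggered): no non-H gauche contacts → 0.0 kJ/mol.
CHO at 240° (eclipsed): OCH3–H eclipsed, H–H eclipsed, H–CHO eclipsed; 6.2 + 4.3 + 6.5 = 17.0 kJ/mol.
CHO at 300° (staggered): OCH3–CHO gauche; 3.5 = 3.5 kJ/mol.
Max at 0° (17.2 kJ/mol), min at 180° (0.0 kJ/mol); barrier = 17.2 kJ/mol.

17.2 kJ/mol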